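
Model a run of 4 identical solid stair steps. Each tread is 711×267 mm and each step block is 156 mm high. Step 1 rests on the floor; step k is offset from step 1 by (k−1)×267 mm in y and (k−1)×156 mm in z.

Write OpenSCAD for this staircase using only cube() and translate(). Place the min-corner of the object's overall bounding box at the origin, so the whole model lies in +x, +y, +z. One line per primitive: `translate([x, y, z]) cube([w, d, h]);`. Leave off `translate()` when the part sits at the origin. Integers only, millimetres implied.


cube([711, 267, 156]);
translate([0, 267, 156]) cube([711, 267, 156]);
translate([0, 534, 312]) cube([711, 267, 156]);
translate([0, 801, 468]) cube([711, 267, 156]);


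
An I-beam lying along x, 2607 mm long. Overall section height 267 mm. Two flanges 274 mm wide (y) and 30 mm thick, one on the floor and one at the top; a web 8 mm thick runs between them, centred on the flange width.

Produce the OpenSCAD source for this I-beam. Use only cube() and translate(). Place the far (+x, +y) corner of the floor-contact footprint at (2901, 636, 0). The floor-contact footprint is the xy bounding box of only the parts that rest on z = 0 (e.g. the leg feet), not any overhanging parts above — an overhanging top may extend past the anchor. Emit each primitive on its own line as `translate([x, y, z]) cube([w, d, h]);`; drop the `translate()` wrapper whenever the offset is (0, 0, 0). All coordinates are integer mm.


translate([294, 362, 0]) cube([2607, 274, 30]);
translate([294, 495, 30]) cube([2607, 8, 207]);
translate([294, 362, 237]) cube([2607, 274, 30]);


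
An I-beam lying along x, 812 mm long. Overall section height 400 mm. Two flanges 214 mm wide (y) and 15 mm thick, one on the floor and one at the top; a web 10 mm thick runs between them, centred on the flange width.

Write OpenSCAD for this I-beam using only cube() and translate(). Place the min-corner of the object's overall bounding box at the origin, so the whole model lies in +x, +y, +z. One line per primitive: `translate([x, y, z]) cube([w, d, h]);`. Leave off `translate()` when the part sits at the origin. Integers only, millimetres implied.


cube([812, 214, 15]);
translate([0, 102, 15]) cube([812, 10, 370]);
translate([0, 0, 385]) cube([812, 214, 15]);


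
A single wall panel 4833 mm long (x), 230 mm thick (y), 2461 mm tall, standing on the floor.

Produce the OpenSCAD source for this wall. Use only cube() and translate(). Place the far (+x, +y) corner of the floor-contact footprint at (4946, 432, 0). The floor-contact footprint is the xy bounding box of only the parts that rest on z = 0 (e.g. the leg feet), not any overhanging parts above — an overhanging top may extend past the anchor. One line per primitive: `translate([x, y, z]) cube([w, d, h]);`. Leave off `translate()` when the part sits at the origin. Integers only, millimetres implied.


translate([113, 202, 0]) cube([4833, 230, 2461]);


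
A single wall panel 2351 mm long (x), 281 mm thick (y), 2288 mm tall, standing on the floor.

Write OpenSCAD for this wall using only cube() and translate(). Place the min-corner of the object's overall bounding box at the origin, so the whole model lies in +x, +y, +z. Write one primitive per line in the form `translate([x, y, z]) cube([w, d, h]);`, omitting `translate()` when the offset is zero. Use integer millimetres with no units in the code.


cube([2351, 281, 2288]);


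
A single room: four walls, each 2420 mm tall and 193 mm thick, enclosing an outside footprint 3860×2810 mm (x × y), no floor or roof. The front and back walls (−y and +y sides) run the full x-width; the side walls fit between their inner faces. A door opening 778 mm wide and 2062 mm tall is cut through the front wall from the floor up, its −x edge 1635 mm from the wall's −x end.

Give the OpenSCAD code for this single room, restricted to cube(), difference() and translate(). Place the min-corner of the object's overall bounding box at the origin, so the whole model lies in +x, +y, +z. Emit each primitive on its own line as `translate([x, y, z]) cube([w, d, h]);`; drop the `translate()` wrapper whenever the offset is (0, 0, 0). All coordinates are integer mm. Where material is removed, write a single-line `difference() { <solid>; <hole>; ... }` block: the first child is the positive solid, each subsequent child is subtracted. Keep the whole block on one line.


difference() { cube([3860, 193, 2420]); translate([1635, 0, 0]) cube([778, 193, 2062]); }
translate([0, 2617, 0]) cube([3860, 193, 2420]);
translate([0, 193, 0]) cube([193, 2424, 2420]);
translate([3667, 193, 0]) cube([193, 2424, 2420]);


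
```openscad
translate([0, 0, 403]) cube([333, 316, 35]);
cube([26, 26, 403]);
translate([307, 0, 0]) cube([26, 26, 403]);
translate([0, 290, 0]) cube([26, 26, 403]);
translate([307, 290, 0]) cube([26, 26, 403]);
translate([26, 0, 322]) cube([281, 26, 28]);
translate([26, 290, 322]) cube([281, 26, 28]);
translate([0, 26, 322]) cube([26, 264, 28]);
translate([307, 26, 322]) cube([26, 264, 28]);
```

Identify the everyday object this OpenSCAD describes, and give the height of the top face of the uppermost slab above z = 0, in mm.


A stool. The seat height is 438 mm.

A 333×316×35 slab at z = 403 on four corner posts — a stool. The seat top is 403 + 35 = 438 mm.


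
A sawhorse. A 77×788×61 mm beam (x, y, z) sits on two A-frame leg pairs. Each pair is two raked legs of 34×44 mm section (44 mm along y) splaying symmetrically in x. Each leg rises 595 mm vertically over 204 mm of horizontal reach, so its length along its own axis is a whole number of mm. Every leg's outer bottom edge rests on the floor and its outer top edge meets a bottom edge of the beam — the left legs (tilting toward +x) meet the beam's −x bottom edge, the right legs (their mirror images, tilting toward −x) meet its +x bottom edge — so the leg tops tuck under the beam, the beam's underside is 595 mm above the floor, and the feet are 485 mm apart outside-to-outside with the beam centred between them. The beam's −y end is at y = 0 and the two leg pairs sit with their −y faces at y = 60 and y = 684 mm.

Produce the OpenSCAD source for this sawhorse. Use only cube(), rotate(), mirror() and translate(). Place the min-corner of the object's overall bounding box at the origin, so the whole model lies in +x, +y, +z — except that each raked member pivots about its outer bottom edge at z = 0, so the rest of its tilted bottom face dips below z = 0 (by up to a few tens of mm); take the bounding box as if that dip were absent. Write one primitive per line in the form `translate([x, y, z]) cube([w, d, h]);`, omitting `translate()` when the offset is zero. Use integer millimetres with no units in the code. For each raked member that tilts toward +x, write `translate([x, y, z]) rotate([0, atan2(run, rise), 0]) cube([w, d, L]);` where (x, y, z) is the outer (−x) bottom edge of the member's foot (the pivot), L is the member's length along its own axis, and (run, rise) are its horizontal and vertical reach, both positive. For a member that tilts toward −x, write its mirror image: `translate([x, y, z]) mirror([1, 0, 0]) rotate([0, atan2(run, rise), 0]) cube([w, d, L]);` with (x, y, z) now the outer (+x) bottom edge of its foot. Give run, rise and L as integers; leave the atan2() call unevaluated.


translate([204, 0, 595]) cube([77, 788, 61]);
translate([0, 60, 0]) rotate([0, atan2(204, 595), 0]) cube([34, 44, 629]);
translate([485, 60, 0]) mirror([1, 0, 0]) rotate([0, atan2(204, 595), 0]) cube([34, 44, 629]);
translate([0, 684, 0]) rotate([0, atan2(204, 595), 0]) cube([34, 44, 629]);
translate([485, 684, 0]) mirror([1, 0, 0]) rotate([0, atan2(204, 595), 0]) cube([34, 44, 629]);


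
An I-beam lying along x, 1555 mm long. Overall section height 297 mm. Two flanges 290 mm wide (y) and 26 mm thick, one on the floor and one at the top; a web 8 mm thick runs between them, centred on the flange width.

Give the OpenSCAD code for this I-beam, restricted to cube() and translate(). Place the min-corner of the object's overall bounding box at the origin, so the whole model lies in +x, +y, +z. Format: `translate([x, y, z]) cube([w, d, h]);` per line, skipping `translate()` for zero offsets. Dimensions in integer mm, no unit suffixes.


cube([1555, 290, 26]);
translate([0, 141, 26]) cube([1555, 8, 245]);
translate([0, 0, 271]) cube([1555, 290, 26]);


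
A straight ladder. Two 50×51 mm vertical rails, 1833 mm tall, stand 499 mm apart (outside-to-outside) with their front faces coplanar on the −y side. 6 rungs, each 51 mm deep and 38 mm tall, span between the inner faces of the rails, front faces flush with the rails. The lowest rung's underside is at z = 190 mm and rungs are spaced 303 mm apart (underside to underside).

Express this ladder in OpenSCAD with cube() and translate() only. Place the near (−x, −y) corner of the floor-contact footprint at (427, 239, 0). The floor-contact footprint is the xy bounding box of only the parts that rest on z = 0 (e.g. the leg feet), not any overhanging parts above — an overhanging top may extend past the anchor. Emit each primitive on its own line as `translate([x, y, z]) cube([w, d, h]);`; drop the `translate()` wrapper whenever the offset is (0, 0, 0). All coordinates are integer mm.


translate([427, 239, 0]) cube([50, 51, 1833]);
translate([876, 239, 0]) cube([50, 51, 1833]);
translate([477, 239, 190]) cube([399, 51, 38]);
translate([477, 239, 493]) cube([399, 51, 38]);
translate([477, 239, 796]) cube([399, 51, 38]);
translate([477, 239, 1099]) cube([399, 51, 38]);
translate([477, 239, 1402]) cube([399, 51, 38]);
translate([477, 239, 1705]) cube([399, 51, 38]);


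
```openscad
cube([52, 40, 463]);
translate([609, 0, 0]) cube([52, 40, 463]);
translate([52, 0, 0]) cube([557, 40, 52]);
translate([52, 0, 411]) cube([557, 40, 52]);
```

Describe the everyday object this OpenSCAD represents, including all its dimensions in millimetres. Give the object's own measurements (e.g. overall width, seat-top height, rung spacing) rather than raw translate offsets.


A rectangular picture frame lying in the x–z plane (depth along y). The opening is 557 mm wide (x) by 359 mm tall (z), surrounded by a border 52 mm wide on all four sides. The frame is 40 mm deep and is made of two full-height vertical stiles with two horizontal rails fitted between them.


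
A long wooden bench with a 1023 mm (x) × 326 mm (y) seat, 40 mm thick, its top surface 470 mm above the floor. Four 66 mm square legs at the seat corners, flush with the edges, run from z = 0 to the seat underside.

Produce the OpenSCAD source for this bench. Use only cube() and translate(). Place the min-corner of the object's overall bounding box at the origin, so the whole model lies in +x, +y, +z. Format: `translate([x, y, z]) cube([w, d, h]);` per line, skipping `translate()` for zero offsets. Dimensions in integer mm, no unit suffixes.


translate([0, 0, 430]) cube([1023, 326, 40]);
cube([66, 66, 430]);
translate([0, 260, 0]) cube([66, 66, 430]);
translate([957, 0, 0]) cube([66, 66, 430]);
translate([957, 260, 0]) cube([66, 66, 430]);


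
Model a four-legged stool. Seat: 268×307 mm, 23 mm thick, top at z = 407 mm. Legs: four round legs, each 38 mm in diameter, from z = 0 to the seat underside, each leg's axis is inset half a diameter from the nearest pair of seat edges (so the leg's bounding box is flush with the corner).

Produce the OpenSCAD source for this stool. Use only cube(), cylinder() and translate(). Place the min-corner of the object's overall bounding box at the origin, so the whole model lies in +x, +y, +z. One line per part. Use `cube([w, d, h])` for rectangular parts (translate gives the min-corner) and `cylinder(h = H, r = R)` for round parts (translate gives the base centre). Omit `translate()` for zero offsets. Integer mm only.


translate([0, 0, 384]) cube([268, 307, 23]);
translate([19, 19, 0]) cylinder(h = 384, r = 19);
translate([249, 19, 0]) cylinder(h = 384, r = 19);
translate([19, 288, 0]) cylinder(h = 384, r = 19);
translate([249, 288, 0]) cylinder(h = 384, r = 19);


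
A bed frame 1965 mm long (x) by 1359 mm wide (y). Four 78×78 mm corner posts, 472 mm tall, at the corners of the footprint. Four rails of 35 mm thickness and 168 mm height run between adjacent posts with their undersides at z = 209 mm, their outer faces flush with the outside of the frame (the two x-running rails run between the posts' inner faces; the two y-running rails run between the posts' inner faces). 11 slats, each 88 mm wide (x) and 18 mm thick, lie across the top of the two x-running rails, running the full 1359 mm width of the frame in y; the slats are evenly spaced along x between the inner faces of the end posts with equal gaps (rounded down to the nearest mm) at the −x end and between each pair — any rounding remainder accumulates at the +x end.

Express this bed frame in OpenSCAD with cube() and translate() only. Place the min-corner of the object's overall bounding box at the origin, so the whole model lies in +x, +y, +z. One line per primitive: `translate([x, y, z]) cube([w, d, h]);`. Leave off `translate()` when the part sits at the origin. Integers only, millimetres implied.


// slat z = rail_z + rail_h = 209 + 168 = 377
// slat gap = ⌊(1809 − 11·88) / 12⌋ = 70
cube([78, 78, 472]);
translate([0, 1281, 0]) cube([78, 78, 472]);
translate([1887, 0, 0]) cube([78, 78, 472]);
translate([1887, 1281, 0]) cube([78, 78, 472]);
translate([78, 0, 209]) cube([1809, 35, 168]);
translate([78, 1324, 209]) cube([1809, 35, 168]);
translate([0, 78, 209]) cube([35, 1203, 168]);
translate([1930, 78, 209]) cube([35, 1203, 168]);
translate([148, 0, 377]) cube([88, 1359, 18]);
translate([306, 0, 377]) cube([88, 1359, 18]);
translate([464, 0, 377]) cube([88, 1359, 18]);
translate([622, 0, 377]) cube([88, 1359, 18]);
translate([780, 0, 377]) cube([88, 1359, 18]);
translate([938, 0, 377]) cube([88, 1359, 18]);
translate([1096, 0, 377]) cube([88, 1359, 18]);
translate([1254, 0, 377]) cube([88, 1359, 18]);
translate([1412, 0, 377]) cube([88, 1359, 18]);
translate([1570, 0, 377]) cube([88, 1359, 18]);
translate([1728, 0, 377]) cube([88, 1359, 18]);


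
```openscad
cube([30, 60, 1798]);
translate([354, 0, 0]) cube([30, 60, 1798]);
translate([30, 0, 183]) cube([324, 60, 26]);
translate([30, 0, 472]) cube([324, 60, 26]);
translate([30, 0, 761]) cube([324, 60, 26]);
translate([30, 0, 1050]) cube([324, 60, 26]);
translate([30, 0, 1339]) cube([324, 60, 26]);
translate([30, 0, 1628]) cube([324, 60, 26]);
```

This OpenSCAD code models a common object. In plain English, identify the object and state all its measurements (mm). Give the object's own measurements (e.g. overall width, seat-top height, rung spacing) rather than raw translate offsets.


A straight ladder. Two 30×60 mm vertical rails, 1798 mm tall, stand 384 mm apart (outside-to-outside) with their front faces coplanar on the −y side. 6 rungs, each 60 mm deep and 26 mm tall, span between the inner faces of the rails, front faces flush with the rails. The lowest rung's underside is at z = 183 mm and rungs are spaced 289 mm apart (underside to underside).


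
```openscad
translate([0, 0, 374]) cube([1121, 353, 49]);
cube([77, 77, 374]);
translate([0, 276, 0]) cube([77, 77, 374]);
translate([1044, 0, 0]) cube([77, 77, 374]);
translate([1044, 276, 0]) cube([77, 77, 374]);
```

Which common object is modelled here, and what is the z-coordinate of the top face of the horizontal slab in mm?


A bench. The seat-top height is 423 mm.

A long slab on four corner posts — a bench. The slab sits at z = 374 with thickness 49, so the top is 374 + 49 = 423 mm.


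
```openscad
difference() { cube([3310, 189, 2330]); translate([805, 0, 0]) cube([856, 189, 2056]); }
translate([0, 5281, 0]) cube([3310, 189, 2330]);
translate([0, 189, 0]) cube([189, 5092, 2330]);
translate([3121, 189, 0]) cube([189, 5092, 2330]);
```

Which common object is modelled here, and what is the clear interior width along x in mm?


A single room. The interior width is 2932 mm.

Four walls enclosing a rectangle with a door in the front wall — a room. Outside width 3310 minus two 189 mm walls gives 2932 mm.


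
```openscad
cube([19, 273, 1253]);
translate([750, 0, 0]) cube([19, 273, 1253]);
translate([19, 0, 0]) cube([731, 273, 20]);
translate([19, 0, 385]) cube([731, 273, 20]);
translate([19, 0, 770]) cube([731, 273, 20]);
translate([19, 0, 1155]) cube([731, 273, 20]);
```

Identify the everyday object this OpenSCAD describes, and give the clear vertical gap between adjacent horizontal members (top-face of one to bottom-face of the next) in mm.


A bookshelf. The clear shelf gap is 365 mm.

Two tall side panels with 4 horizontal boards between them — a bookshelf. The first two shelf undersides are at z = 0 and z = 385; with shelf thickness 20, the clear gap is 385 − 0 − 20 = 365 mm.


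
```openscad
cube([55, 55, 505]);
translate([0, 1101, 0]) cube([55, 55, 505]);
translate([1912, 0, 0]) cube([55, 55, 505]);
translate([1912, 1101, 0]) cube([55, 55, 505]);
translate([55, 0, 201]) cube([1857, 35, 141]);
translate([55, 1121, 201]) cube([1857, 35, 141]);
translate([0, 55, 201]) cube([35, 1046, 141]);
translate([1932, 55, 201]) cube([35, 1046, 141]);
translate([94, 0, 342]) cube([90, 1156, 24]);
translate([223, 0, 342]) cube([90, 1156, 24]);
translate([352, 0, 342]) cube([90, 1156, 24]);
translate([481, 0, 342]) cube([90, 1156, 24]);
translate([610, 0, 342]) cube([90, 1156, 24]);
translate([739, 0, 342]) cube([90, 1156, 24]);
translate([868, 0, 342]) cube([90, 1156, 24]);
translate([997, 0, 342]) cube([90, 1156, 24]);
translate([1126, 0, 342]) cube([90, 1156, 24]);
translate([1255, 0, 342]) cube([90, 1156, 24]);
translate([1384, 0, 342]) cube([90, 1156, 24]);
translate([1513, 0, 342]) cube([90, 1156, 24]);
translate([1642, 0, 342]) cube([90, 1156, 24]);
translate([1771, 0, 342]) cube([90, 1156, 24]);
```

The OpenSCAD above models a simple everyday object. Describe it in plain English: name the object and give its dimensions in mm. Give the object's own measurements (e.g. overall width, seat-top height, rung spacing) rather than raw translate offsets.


A bed frame 1967 mm long (x) by 1156 mm wide (y). Four 55×55 mm corner posts, 505 mm tall, at the corners of the footprint. Four rails of 35 mm thickness and 141 mm height run between adjacent posts with their undersides at z = 201 mm, their outer faces flush with the outside of the frame (the two x-running rails run between the posts' inner faces; the two y-running rails run between the posts' inner faces). 14 slats, each 90 mm wide (x) and 24 mm thick, lie across the top of the two x-running rails, running the full 1156 mm width of the frame in y; along x they sit between the end posts with a 39 mm gap after the −x posts and between neighbouring slats, leaving 51 mm before the +x posts.


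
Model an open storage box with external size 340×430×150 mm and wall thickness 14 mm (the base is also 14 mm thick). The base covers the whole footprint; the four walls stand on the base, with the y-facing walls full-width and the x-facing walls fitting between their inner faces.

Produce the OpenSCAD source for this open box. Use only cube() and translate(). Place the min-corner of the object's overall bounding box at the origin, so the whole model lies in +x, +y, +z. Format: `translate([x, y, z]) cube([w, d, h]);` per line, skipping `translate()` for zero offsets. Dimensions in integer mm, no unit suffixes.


cube([340, 430, 14]);
translate([0, 0, 14]) cube([340, 14, 136]);
translate([0, 416, 14]) cube([340, 14, 136]);
translate([0, 14, 14]) cube([14, 402, 136]);
translate([326, 14, 14]) cube([14, 402, 136]);


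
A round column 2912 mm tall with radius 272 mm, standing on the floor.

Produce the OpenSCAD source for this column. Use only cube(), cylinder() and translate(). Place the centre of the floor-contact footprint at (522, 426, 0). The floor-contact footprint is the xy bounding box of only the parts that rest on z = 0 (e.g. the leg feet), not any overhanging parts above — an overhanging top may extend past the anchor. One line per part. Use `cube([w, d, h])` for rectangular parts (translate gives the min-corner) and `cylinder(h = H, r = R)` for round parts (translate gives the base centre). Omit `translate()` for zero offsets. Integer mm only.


translate([522, 426, 0]) cylinder(h = 2912, r = 272);


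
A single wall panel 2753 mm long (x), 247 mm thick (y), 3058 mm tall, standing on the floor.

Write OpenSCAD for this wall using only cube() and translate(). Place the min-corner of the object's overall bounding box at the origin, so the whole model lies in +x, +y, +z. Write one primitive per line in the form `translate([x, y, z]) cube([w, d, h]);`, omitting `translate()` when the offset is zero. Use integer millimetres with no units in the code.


cube([2753, 247, 3058]);


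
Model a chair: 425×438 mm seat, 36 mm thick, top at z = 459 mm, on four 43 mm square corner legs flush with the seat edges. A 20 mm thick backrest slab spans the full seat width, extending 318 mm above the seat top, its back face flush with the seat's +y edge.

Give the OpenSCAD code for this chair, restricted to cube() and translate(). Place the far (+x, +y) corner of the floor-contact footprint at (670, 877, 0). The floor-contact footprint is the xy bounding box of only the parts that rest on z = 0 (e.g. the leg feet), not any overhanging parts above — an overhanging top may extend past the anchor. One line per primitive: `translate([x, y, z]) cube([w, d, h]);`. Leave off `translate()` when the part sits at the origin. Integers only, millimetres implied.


translate([245, 439, 423]) cube([425, 438, 36]);
translate([245, 439, 0]) cube([43, 43, 423]);
translate([627, 439, 0]) cube([43, 43, 423]);
translate([245, 834, 0]) cube([43, 43, 423]);
translate([627, 834, 0]) cube([43, 43, 423]);
translate([245, 857, 459]) cube([425, 20, 318]);


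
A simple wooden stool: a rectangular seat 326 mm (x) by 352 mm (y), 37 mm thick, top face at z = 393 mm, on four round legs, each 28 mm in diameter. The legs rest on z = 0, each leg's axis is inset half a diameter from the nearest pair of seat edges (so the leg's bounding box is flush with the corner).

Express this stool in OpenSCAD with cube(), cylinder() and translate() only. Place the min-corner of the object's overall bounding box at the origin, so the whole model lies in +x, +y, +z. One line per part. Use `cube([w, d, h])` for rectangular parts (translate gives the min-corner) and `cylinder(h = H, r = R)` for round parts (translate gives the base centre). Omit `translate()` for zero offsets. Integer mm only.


translate([0, 0, 356]) cube([326, 352, 37]);
translate([14, 14, 0]) cylinder(h = 356, r = 14);
translate([312, 14, 0]) cylinder(h = 356, r = 14);
translate([14, 338, 0]) cylinder(h = 356, r = 14);
translate([312, 338, 0]) cylinder(h = 356, r = 14);


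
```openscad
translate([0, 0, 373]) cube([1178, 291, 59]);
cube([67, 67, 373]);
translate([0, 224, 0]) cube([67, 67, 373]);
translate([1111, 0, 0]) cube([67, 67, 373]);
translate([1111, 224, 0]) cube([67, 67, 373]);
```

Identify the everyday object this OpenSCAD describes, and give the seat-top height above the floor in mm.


A bench. The seat-top height is 432 mm.

A long slab on four corner posts — a bench. The slab sits at z = 373 with thickness 59, so the top is 373 + 59 = 432 mm.


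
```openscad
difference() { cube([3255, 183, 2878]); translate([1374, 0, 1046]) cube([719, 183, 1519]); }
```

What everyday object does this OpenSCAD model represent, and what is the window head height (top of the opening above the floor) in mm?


A wall with a window opening. The window head height is 2565 mm.

A wall with a rectangular opening subtracted — a window. Sill at z = 1046, opening 1519 mm tall, so the head is at 1046 + 1519 = 2565 mm.


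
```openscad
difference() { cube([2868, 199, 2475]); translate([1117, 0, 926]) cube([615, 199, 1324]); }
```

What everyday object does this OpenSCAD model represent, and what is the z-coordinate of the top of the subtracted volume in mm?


A wall with a window opening. The window head height is 2250 mm.

A wall with a rectangular opening subtracted — a window. Sill at z = 926, opening 1324 mm tall, so the head is at 926 + 1324 = 2250 mm.


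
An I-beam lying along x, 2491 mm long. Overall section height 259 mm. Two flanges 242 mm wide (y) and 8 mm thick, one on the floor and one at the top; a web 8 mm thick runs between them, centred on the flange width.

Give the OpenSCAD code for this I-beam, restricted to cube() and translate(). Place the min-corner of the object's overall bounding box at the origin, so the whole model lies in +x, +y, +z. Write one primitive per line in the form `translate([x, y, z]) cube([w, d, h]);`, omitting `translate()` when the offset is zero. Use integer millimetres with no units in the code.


cube([2491, 242, 8]);
translate([0, 117, 8]) cube([2491, 8, 243]);
translate([0, 0, 251]) cube([2491, 242, 8]);


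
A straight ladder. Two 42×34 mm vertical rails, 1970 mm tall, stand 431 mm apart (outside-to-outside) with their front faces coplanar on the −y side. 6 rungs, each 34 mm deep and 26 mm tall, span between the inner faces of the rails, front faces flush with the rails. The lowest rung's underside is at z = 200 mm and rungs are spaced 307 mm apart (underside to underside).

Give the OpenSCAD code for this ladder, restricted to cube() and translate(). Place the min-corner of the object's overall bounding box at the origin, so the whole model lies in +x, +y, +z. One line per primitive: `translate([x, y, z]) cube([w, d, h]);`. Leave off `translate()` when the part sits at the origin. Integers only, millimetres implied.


// rung span = 431 - 2*42 = 347
// rung[k] z = 200 + k*307
cube([42, 34, 1970]);
translate([389, 0, 0]) cube([42, 34, 1970]);
translate([42, 0, 200]) cube([347, 34, 26]);
translate([42, 0, 507]) cube([347, 34, 26]);
translate([42, 0, 814]) cube([347, 34, 26]);
translate([42, 0, 1121]) cube([347, 34, 26]);
translate([42, 0, 1428]) cube([347, 34, 26]);
translate([42, 0, 1735]) cube([347, 34, 26]);


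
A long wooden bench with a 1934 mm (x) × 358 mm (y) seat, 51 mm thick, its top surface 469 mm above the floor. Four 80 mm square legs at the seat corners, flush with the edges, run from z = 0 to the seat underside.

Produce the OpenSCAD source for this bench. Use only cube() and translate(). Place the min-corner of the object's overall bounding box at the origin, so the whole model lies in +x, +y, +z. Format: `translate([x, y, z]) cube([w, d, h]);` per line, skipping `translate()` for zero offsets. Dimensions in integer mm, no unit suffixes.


// leg_h = 469 − 51 = 418
translate([0, 0, 418]) cube([1934, 358, 51]);
cube([80, 80, 418]);
translate([0, 278, 0]) cube([80, 80, 418]);
translate([1854, 0, 0]) cube([80, 80, 418]);
translate([1854, 278, 0]) cube([80, 80, 418]);


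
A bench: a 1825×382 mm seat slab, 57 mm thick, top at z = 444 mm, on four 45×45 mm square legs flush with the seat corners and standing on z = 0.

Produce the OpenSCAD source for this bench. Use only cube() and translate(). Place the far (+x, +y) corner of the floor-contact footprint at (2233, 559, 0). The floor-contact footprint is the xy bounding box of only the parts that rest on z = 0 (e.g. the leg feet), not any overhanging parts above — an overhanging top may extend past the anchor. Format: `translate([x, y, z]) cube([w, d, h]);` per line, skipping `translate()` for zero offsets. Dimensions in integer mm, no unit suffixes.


translate([408, 177, 387]) cube([1825, 382, 57]);
translate([408, 177, 0]) cube([45, 45, 387]);
translate([408, 514, 0]) cube([45, 45, 387]);
translate([2188, 177, 0]) cube([45, 45, 387]);
translate([2188, 514, 0]) cube([45, 45, 387]);


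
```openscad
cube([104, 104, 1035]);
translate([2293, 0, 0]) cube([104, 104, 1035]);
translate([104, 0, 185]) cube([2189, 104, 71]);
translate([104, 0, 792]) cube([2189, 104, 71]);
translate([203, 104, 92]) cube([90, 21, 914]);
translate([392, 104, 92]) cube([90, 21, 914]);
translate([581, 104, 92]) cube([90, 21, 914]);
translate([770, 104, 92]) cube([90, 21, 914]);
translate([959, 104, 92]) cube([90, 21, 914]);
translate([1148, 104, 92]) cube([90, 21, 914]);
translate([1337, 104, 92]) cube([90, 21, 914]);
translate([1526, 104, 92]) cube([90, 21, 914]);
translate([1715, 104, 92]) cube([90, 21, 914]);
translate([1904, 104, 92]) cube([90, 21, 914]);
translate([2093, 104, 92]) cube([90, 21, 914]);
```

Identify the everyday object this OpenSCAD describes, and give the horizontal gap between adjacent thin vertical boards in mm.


A fence section. The picket gap is 99 mm.

Two posts, two rails, 11 pickets — a fence section. Span 2189 mm holds 11 pickets of 90 mm with 12 equal gaps: ⌊(2189 − 11·90) / 12⌋ = 99 mm.


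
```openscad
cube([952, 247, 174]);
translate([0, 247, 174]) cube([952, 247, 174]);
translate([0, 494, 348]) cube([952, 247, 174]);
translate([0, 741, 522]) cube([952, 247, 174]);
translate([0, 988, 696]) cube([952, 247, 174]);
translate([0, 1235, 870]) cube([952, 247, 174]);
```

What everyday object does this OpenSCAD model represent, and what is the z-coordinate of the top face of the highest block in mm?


A staircase. The total rise is 1044 mm.

6 identical blocks, each offset up and back from the previous — a staircase. Each step is 174 mm tall and there are 6 of them, so the total rise is 6 × 174 = 1044 mm.


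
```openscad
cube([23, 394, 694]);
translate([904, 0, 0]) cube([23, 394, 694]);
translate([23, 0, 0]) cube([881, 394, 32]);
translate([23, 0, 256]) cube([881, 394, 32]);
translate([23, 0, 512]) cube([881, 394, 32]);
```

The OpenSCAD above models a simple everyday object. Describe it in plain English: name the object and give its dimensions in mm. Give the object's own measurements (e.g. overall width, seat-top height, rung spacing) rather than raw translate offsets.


An open bookshelf. Two side panels, each 23 mm thick, 394 mm deep and 694 mm tall, stand 927 mm apart (outside-to-outside). Between them sit 3 shelves, each 32 mm thick and 394 mm deep, spanning the full gap between the sides. The bottom shelf rests on the floor (its underside at z = 0) and the clear gap between one shelf's top and the next shelf's underside is 224 mm.


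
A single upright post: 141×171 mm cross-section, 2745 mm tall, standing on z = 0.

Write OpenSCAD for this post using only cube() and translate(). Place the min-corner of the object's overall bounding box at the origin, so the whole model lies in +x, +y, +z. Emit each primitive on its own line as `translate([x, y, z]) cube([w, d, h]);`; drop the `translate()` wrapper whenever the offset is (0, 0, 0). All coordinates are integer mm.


cube([141, 171, 2745]);


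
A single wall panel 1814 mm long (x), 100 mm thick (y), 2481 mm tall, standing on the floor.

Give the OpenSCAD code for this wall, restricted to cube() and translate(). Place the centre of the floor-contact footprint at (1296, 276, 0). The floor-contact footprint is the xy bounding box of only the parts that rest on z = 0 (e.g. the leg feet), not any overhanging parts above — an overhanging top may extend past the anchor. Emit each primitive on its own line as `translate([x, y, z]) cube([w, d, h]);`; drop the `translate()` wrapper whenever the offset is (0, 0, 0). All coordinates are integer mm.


translate([389, 226, 0]) cube([1814, 100, 2481]);


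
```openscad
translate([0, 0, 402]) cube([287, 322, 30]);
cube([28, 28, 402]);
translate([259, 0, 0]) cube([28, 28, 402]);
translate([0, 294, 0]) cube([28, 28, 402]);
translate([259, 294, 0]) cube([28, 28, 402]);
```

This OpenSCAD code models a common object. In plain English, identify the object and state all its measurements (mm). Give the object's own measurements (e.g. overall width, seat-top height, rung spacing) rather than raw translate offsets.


A simple wooden stool: a rectangular seat 287 mm (x) by 322 mm (y), 30 mm thick, top face at z = 432 mm, on four square legs, each 28×28 mm in cross-section. The legs rest on z = 0, each flush with a corner of the seat.


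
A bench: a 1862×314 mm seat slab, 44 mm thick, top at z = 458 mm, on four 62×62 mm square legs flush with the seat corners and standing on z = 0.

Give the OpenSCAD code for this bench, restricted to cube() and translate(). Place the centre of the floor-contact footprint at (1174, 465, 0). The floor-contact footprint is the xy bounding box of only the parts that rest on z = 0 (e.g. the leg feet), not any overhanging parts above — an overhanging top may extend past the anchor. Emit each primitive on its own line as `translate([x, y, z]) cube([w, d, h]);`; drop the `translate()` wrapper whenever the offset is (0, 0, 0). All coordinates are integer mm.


translate([243, 308, 414]) cube([1862, 314, 44]);
translate([243, 308, 0]) cube([62, 62, 414]);
translate([243, 560, 0]) cube([62, 62, 414]);
translate([2043, 308, 0]) cube([62, 62, 414]);
translate([2043, 560, 0]) cube([62, 62, 414]);


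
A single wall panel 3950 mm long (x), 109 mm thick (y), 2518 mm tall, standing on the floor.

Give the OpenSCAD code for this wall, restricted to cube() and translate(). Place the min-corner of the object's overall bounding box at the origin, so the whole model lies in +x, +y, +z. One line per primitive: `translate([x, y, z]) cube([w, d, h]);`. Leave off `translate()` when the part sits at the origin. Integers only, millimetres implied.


cube([3950, 109, 2518]);


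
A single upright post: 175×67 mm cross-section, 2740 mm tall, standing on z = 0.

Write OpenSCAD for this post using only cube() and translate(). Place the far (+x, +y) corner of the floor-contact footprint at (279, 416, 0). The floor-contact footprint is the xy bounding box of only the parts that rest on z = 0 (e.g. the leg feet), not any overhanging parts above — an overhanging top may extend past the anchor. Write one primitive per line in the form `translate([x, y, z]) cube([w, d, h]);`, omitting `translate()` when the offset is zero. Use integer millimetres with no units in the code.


translate([104, 349, 0]) cube([175, 67, 2740]);


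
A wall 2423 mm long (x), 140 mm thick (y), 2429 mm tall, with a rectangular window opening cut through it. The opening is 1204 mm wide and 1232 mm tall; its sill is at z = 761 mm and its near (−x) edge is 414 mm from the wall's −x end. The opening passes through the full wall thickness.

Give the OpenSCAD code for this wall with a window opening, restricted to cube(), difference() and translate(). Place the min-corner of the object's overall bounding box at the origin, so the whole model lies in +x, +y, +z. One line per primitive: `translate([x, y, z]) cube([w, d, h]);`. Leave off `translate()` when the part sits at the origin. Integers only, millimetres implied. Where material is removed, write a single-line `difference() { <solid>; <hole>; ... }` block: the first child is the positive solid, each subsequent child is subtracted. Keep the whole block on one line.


difference() { cube([2423, 140, 2429]); translate([414, 0, 761]) cube([1204, 140, 1232]); }


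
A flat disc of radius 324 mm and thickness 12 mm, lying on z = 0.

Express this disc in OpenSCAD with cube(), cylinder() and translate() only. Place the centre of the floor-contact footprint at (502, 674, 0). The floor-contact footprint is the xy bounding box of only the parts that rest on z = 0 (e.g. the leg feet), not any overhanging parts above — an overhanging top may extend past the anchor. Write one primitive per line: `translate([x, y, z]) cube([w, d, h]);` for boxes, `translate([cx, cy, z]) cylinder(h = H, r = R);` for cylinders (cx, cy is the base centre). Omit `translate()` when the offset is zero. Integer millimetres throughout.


translate([502, 674, 0]) cylinder(h = 12, r = 324);


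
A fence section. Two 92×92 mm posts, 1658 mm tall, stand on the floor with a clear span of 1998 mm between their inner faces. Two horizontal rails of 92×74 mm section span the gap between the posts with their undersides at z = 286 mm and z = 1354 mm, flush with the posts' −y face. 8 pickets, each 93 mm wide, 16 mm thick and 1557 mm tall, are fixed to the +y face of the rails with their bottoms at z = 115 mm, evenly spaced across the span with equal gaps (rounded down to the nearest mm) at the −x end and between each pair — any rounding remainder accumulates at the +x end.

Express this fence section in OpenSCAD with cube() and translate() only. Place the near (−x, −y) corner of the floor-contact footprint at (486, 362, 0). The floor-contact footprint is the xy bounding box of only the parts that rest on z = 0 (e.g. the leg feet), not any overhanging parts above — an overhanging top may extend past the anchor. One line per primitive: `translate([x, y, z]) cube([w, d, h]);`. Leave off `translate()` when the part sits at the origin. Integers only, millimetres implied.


translate([486, 362, 0]) cube([92, 92, 1658]);
translate([2576, 362, 0]) cube([92, 92, 1658]);
translate([578, 362, 286]) cube([1998, 92, 74]);
translate([578, 362, 1354]) cube([1998, 92, 74]);
translate([717, 454, 115]) cube([93, 16, 1557]);
translate([949, 454, 115]) cube([93, 16, 1557]);
translate([1181, 454, 115]) cube([93, 16, 1557]);
translate([1413, 454, 115]) cube([93, 16, 1557]);
translate([1645, 454, 115]) cube([93, 16, 1557]);
translate([1877, 454, 115]) cube([93, 16, 1557]);
translate([2109, 454, 115]) cube([93, 16, 1557]);
translate([2341, 454, 115]) cube([93, 16, 1557]);


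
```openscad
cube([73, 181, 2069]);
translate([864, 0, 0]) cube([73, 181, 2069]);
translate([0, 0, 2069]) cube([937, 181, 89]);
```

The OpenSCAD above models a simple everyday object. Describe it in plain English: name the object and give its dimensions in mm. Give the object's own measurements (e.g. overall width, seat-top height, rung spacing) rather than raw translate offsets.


A door frame. The clear opening is 791 mm wide and 2069 mm high. Two 73 mm wide jambs, 181 mm deep, stand either side of the opening from the floor to the top of the opening. A 89 mm thick head sits across the top of both jambs, spanning the full outside width of the frame.


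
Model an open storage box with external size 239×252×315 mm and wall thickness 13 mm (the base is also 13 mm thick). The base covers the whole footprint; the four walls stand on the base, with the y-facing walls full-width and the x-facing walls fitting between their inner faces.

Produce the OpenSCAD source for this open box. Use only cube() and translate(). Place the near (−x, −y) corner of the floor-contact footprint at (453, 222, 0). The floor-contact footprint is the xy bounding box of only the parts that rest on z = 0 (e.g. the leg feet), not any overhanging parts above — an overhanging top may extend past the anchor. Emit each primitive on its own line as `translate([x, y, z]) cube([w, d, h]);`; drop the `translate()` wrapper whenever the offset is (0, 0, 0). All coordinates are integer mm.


translate([453, 222, 0]) cube([239, 252, 13]);
translate([453, 222, 13]) cube([239, 13, 302]);
translate([453, 461, 13]) cube([239, 13, 302]);
translate([453, 235, 13]) cube([13, 226, 302]);
translate([679, 235, 13]) cube([13, 226, 302]);


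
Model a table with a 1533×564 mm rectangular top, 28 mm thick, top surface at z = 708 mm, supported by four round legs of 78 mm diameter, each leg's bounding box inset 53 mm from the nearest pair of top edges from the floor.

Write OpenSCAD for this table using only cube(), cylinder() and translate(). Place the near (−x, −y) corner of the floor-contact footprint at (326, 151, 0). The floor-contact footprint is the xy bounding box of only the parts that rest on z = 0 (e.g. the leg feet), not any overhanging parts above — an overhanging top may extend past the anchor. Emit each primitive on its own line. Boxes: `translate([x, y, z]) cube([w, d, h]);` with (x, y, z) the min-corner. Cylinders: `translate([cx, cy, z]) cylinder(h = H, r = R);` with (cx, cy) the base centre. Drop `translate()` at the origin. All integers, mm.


translate([273, 98, 680]) cube([1533, 564, 28]);
translate([365, 190, 0]) cylinder(h = 680, r = 39);
translate([1714, 190, 0]) cylinder(h = 680, r = 39);
translate([365, 570, 0]) cylinder(h = 680, r = 39);
translate([1714, 570, 0]) cylinder(h = 680, r = 39);
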